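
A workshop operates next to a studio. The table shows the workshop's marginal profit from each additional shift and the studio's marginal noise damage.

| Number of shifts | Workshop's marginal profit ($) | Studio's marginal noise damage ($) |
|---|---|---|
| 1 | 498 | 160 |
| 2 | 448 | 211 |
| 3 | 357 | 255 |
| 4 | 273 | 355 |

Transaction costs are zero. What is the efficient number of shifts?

3

Bargaining reaches the level where marginal profit last exceeds marginal noise damage.
That holds through level 3 (357 ≥ 255) but not at 4 (273 < 355).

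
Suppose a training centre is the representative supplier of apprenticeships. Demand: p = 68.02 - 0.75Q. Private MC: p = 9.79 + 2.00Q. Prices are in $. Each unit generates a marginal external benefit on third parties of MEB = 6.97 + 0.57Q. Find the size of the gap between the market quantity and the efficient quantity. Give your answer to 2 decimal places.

8.73 units

Market equilibrium (private): 9.79 + 2.00Q = 68.02 - 0.75Q → Q_m = 21.1745.
Social marginal cost = private MC − MEB = 2.82 + 1.43Q.
Set SMC = demand: 2.82 + 1.43Q = 68.02 - 0.75Q → Q* = 29.9083.
Gap = |21.1745 − 29.9083| = 8.7338.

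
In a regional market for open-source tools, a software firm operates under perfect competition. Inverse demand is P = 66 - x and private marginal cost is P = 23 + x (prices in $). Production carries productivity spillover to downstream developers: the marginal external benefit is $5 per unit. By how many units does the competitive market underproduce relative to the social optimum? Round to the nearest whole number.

3 units

Market equilibrium (private): 23 + x = 66 - x → x_m = 21.5000.
Social marginal cost = private MC − MEB = 18 + x.
Set SMC = demand: 18 + x = 66 - x → x* = 24.0000.
Gap = |21.5000 − 24.0000| = 2.5000.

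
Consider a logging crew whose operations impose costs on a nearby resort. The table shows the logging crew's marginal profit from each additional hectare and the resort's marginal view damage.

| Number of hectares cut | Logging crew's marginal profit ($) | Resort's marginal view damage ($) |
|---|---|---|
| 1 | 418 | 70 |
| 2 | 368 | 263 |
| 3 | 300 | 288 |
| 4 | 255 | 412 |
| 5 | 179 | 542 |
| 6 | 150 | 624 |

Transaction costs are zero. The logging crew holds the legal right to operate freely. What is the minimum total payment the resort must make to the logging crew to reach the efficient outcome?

Left alone the logging crew would choose level 6 (marginal profit stays positive).
Efficient level: k* = 3 (marginal profit ≥ marginal view damage through 3).
The resort must at least cover the logging crew's forgone profit from cutting 6→3: 255 + 179 + 150 = 584.

$584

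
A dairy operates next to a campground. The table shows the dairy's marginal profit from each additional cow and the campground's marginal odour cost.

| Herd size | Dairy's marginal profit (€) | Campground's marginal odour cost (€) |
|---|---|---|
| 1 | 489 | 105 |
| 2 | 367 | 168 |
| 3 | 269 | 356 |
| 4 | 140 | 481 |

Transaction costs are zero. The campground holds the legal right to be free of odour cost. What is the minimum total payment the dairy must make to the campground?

Efficient level: marginal profit ≥ marginal odour cost through level 2, so k* = 2.
With the campground holding the right, the dairy must at least compensate total damage at k*: 105 + 168 = 273.

€273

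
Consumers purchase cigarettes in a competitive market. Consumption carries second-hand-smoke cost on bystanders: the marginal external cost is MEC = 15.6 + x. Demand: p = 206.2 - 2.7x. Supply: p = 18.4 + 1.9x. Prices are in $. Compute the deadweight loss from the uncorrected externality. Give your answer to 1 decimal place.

DWL = $284.3

Market equilibrium (private): 18.4 + 1.9x = 206.2 - 2.7x → x_m = 40.8261.
Social marginal benefit = demand − MEC = 190.6 - 3.7x.
Set SMB = MC: 190.6 - 3.7x = 18.4 + 1.9x → x* = 30.7500.
The loss is the area between SMB and MC from x* to x_m; with linear curves that's a triangle of height MEC(x_m).
DWL = ½ × 10.0761 × 56.4261 = 284.2775.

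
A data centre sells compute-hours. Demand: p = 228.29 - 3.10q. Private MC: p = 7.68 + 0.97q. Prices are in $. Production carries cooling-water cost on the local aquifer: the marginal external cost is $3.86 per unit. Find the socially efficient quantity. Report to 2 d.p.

Social marginal cost = private MC + MEC = 11.54 + 0.97q.
Set SMC = demand: 11.54 + 0.97q = 228.29 - 3.10q → q* = 53.2555.

q* = 53.26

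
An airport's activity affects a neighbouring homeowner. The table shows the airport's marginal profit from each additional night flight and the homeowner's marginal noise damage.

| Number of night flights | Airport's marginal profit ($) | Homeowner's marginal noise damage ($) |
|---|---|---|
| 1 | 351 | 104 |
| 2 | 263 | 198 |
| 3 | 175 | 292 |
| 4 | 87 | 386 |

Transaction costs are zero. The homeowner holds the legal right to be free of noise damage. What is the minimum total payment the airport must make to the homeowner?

Efficient level: marginal profit ≥ marginal noise damage through level 2, so k* = 2.
With the homeowner holding the right, the airport must at least compensate total damage at k*: 104 + 198 = 302.

$302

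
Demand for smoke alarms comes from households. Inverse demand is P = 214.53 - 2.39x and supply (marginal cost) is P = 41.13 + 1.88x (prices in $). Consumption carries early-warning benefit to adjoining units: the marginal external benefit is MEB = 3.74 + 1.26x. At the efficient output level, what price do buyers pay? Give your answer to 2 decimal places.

Social marginal benefit = demand + MEB = 218.27 - 1.13x.
Set SMB = MC: 218.27 - 1.13x = 41.13 + 1.88x → x* = 58.8505.
Consumer price on the demand curve at x*: 214.53 − 2.39×58.8505 = 73.8773.

P = $73.88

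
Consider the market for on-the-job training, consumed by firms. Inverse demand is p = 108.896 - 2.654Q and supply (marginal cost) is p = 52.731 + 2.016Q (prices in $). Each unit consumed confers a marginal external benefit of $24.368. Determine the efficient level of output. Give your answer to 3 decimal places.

Social marginal benefit = demand + MEB = 133.264 - 2.654Q.
Set SMB = MC: 133.264 - 2.654Q = 52.731 + 2.016Q → Q* = 17.2448.

Q* = 17.245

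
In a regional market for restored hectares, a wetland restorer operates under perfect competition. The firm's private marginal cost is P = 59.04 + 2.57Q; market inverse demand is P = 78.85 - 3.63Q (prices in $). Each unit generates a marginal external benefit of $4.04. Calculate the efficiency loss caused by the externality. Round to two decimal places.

DWL = $1.32

Market equilibrium (private): 59.04 + 2.57Q = 78.85 - 3.63Q → Q_m = 3.1952.
Social marginal cost = private MC − MEB = 55.00 + 2.57Q.
Set SMC = demand: 55.00 + 2.57Q = 78.85 - 3.63Q → Q* = 3.8468.
The loss is the area between SMC and demand from Q* to Q_m; with linear curves that's a triangle of height MEB(Q_m).
DWL = ½ × 0.6516 × 4.0400 = 1.3162.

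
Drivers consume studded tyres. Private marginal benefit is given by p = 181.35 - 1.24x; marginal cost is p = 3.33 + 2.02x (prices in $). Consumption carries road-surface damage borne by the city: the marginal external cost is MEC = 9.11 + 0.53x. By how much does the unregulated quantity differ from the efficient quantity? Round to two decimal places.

Market equilibrium (private): 3.33 + 2.02x = 181.35 - 1.24x → x_m = 54.6074.
Social marginal benefit = demand − MEC = 172.24 - 1.77x.
Set SMB = MC: 172.24 - 1.77x = 3.33 + 2.02x → x* = 44.5673.
Gap = |54.6074 − 44.5673| = 10.0401.

10.04 units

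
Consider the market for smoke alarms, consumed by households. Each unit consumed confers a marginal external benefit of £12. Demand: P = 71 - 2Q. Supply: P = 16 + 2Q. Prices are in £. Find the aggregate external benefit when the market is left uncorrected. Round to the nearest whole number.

£165

Market equilibrium (private): 16 + 2Q = 71 - 2Q → Q_m = 13.7500.
Total external benefit = MEB × Q_m = 12 × 13.7500 = 165.0000.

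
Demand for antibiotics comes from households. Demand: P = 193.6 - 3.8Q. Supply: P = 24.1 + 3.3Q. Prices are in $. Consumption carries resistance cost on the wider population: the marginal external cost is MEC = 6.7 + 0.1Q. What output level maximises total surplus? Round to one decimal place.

Q* = 22.6

Social marginal benefit = demand − MEC = 186.9 - 3.9Q.
Set SMB = MC: 186.9 - 3.9Q = 24.1 + 3.3Q → Q* = 22.6111.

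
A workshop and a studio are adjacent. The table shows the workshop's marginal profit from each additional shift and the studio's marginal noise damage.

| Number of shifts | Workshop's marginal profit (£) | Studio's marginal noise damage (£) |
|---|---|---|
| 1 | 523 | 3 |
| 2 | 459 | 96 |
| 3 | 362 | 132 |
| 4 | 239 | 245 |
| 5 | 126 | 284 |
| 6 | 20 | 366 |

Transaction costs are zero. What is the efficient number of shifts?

3

Bargaining reaches the level where marginal profit last exceeds marginal noise damage.
That holds through level 3 (362 ≥ 132) but not at 4 (239 < 245).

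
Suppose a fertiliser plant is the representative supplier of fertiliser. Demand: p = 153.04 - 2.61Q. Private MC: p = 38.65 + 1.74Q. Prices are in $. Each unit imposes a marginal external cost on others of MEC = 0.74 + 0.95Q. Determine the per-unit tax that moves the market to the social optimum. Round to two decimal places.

tax = $21.11 per unit

Social marginal cost = private MC + MEC = 39.39 + 2.69Q.
Set SMC = demand: 39.39 + 2.69Q = 153.04 - 2.61Q → Q* = 21.4434.
The Pigouvian tax equals MEC at Q*: 0.74 + 0.95×21.4434 = 21.1112.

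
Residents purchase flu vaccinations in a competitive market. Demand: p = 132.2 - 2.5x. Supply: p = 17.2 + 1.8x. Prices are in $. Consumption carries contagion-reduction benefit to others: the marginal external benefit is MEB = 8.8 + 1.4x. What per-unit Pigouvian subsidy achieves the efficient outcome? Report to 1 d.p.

Social marginal benefit = demand + MEB = 141.0 - 1.1x.
Set SMB = MC: 141.0 - 1.1x = 17.2 + 1.8x → x* = 42.6897.
The Pigouvian subsidy equals MEB at x*: 8.8 + 1.4×42.6897 = 68.5656.

subsidy = $68.6 per unit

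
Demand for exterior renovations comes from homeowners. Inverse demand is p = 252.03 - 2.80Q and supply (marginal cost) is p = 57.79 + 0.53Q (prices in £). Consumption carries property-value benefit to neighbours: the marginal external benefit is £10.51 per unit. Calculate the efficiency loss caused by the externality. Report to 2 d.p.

DWL = £16.59

Market equilibrium (private): 57.79 + 0.53Q = 252.03 - 2.80Q → Q_m = 58.3303.
Social marginal benefit = demand + MEB = 262.54 - 2.80Q.
Set SMB = MC: 262.54 - 2.80Q = 57.79 + 0.53Q → Q* = 61.4865.
Between Q* and Q_m the wedge SMB − MC runs linearly from 0 to MEB(Q_m), so the loss is a triangle.
DWL = ½ × 3.1562 × 10.5100 = 16.5858.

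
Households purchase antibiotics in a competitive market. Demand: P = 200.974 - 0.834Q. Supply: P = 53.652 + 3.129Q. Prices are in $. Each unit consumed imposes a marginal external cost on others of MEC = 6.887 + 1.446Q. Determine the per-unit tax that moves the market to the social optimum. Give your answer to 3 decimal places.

Social marginal benefit = demand − MEC = 194.087 - 2.280Q.
Set SMB = MC: 194.087 - 2.280Q = 53.652 + 3.129Q → Q* = 25.9632.
The Pigouvian tax equals MEC at Q*: 6.887 + 1.446×25.9632 = 44.4298.

tax = $44.430 per unit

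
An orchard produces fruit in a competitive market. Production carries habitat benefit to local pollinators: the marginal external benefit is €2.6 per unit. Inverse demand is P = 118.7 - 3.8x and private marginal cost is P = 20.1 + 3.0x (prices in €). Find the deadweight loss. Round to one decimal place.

DWL = €0.5

Market equilibrium (private): 20.1 + 3.0x = 118.7 - 3.8x → x_m = 14.5000.
Social marginal cost = private MC − MEB = 17.5 + 3.0x.
Set SMC = demand: 17.5 + 3.0x = 118.7 - 3.8x → x* = 14.8824.
The welfare-loss triangle has base |x_m − x*| and height MEB(x_m) (the vertical gap between SMC and demand is zero at x* and MEB at x_m).
DWL = ½ × 0.3824 × 2.6000 = 0.4971.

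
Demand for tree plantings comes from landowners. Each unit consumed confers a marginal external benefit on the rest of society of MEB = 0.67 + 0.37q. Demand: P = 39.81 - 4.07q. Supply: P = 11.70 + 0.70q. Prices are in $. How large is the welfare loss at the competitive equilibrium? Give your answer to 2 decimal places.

DWL = $0.92

Market equilibrium (private): 11.70 + 0.70q = 39.81 - 4.07q → q_m = 5.8931.
Social marginal benefit = demand + MEB = 40.48 - 3.70q.
Set SMB = MC: 40.48 - 3.70q = 11.70 + 0.70q → q* = 6.5409.
The welfare-loss triangle has base |q_m − q*| and height MEB(q_m) (the vertical gap between SMB and MC is zero at q* and MEB at q_m).
DWL = ½ × 0.6478 × 2.8504 = 0.9232.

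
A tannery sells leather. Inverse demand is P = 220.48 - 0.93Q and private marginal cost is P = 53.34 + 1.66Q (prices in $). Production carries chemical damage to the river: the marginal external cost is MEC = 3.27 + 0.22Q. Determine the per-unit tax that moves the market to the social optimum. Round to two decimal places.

tax = $16.10 per unit

Social marginal cost = private MC + MEC = 56.61 + 1.88Q.
Set SMC = demand: 56.61 + 1.88Q = 220.48 - 0.93Q → Q* = 58.3167.
The Pigouvian tax equals MEC at Q*: 3.27 + 0.22×58.3167 = 16.0997.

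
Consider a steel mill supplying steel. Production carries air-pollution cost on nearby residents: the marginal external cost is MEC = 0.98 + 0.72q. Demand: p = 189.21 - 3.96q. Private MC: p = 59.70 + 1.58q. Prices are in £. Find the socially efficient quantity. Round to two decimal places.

Social marginal cost = private MC + MEC = 60.68 + 2.30q.
Set SMC = demand: 60.68 + 2.30q = 189.21 - 3.96q → q* = 20.5319.

q* = 20.53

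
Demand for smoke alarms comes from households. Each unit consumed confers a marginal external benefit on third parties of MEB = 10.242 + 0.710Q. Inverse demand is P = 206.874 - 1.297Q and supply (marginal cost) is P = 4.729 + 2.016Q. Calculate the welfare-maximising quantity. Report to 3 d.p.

Q* = 81.593

Social marginal benefit = demand + MEB = 217.116 - 0.587Q.
Set SMB = MC: 217.116 - 0.587Q = 4.729 + 2.016Q → Q* = 81.5932.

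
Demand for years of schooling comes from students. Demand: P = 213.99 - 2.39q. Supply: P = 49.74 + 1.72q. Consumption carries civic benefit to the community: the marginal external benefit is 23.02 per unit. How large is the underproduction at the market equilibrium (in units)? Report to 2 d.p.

5.60 units

Market equilibrium (private): 49.74 + 1.72q = 213.99 - 2.39q → q_m = 39.9635.
Social marginal benefit = demand + MEB = 237.01 - 2.39q.
Set SMB = MC: 237.01 - 2.39q = 49.74 + 1.72q → q* = 45.5645.
Gap = |39.9635 − 45.5645| = 5.6010.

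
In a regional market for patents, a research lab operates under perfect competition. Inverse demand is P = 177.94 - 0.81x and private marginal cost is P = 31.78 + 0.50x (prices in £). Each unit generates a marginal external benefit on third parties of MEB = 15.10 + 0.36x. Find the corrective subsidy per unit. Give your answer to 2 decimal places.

subsidy = £76.21 per unit

Social marginal cost = private MC − MEB = 16.68 + 0.14x.
Set SMC = demand: 16.68 + 0.14x = 177.94 - 0.81x → x* = 169.7474.
The Pigouvian subsidy equals MEB at x*: 15.10 + 0.36×169.7474 = 76.2091.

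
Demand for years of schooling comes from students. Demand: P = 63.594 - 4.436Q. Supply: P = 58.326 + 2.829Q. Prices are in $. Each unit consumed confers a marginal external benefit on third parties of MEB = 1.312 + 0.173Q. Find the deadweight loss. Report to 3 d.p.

DWL = $0.146

Market equilibrium (private): 58.326 + 2.829Q = 63.594 - 4.436Q → Q_m = 0.7251.
Social marginal benefit = demand + MEB = 64.906 - 4.263Q.
Set SMB = MC: 64.906 - 4.263Q = 58.326 + 2.829Q → Q* = 0.9278.
Between Q* and Q_m the wedge SMB − MC runs linearly from 0 to MEB(Q_m), so the loss is a triangle.
DWL = ½ × 0.2027 × 1.4374 = 0.1457.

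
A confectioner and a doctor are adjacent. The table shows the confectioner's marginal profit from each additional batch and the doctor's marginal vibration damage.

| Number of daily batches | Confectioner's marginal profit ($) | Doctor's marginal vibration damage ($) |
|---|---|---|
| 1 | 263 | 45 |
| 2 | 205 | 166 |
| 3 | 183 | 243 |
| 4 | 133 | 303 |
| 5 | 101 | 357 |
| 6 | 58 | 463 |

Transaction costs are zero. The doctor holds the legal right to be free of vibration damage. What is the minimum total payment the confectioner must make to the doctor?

Efficient level: marginal profit ≥ marginal vibration damage through level 2, so k* = 2.
With the doctor holding the right, the confectioner must at least compensate total damage at k*: 45 + 166 = 211.

$211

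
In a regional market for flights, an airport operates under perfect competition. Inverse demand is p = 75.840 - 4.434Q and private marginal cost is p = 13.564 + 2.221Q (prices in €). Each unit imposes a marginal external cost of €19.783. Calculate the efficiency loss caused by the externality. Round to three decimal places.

DWL = €29.404

Market equilibrium (private): 13.564 + 2.221Q = 75.840 - 4.434Q → Q_m = 9.3578.
Social marginal cost = private MC + MEC = 33.347 + 2.221Q.
Set SMC = demand: 33.347 + 2.221Q = 75.840 - 4.434Q → Q* = 6.3851.
The welfare-loss triangle has base |Q_m − Q*| and height MEC(Q_m) (the vertical gap between SMC and demand is zero at Q* and MEC at Q_m).
DWL = ½ × 2.9727 × 19.7830 = 29.4045.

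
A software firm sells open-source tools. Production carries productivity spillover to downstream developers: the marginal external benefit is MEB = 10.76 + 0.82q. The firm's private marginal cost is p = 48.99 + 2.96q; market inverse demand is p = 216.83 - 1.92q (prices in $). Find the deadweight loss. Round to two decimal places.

DWL = $186.96

Market equilibrium (private): 48.99 + 2.96q = 216.83 - 1.92q → q_m = 34.3934.
Social marginal cost = private MC − MEB = 38.23 + 2.14q.
Set SMC = demand: 38.23 + 2.14q = 216.83 - 1.92q → q* = 43.9901.
The welfare-loss triangle has base |q_m − q*| and height MEB(q_m) (the vertical gap between SMC and demand is zero at q* and MEB at q_m).
DWL = ½ × 9.5967 × 38.9626 = 186.9562.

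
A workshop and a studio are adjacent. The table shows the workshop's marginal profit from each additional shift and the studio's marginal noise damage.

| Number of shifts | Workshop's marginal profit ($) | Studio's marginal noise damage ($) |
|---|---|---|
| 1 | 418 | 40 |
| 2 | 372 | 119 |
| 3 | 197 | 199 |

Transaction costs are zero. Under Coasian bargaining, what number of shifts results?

Bargaining reaches the level where marginal profit last exceeds marginal noise damage.
That holds through level 2 (372 ≥ 119) but not at 3 (197 < 199).

2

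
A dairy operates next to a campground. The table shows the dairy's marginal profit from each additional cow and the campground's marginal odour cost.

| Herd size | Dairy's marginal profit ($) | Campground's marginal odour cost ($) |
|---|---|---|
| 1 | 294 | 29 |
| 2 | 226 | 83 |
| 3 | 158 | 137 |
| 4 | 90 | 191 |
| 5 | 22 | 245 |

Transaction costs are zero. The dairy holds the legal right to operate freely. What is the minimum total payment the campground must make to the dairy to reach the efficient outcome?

$112

Left alone the dairy would choose level 5 (marginal profit stays positive).
Efficient level: k* = 3 (marginal profit ≥ marginal odour cost through 3).
The campground must at least cover the dairy's forgone profit from cutting 5→3: 90 + 22 = 112.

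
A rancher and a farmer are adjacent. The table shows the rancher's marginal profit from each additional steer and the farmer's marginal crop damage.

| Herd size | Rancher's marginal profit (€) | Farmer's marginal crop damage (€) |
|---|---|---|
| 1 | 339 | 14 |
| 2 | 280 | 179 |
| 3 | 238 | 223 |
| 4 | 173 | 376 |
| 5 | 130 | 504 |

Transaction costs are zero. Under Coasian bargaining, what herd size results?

3

Bargaining reaches the level where marginal profit last exceeds marginal crop damage.
That holds through level 3 (238 ≥ 223) but not at 4 (173 < 376).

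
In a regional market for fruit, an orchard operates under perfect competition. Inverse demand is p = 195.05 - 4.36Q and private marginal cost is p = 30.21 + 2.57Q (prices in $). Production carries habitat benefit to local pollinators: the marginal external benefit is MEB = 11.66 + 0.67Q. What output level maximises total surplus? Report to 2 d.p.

Q* = 28.19

Social marginal cost = private MC − MEB = 18.55 + 1.90Q.
Set SMC = demand: 18.55 + 1.90Q = 195.05 - 4.36Q → Q* = 28.1949.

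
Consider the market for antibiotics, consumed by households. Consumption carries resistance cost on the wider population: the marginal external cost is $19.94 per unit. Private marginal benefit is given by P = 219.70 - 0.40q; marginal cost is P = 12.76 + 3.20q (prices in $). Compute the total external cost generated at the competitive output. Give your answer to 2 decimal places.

Market equilibrium (private): 12.76 + 3.20q = 219.70 - 0.40q → q_m = 57.4833.
Total external cost = MEC × q_m = 19.94 × 57.4833 = 1146.2170.

$1146.22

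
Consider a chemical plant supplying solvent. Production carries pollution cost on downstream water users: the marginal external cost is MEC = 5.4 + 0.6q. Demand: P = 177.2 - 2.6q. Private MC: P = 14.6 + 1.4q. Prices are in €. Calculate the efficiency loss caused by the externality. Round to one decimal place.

DWL = €96.5

Market equilibrium (private): 14.6 + 1.4q = 177.2 - 2.6q → q_m = 40.6500.
Social marginal cost = private MC + MEC = 20.0 + 2.0q.
Set SMC = demand: 20.0 + 2.0q = 177.2 - 2.6q → q* = 34.1739.
The welfare-loss triangle has base |q_m − q*| and height MEC(q_m) (the vertical gap between SMC and demand is zero at q* and MEC at q_m).
DWL = ½ × 6.4761 × 29.7900 = 96.4615.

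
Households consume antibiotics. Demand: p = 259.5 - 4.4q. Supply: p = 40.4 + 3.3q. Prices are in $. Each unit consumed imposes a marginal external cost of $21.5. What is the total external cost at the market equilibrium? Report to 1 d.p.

$611.8

Market equilibrium (private): 40.4 + 3.3q = 259.5 - 4.4q → q_m = 28.4545.
Total external cost = MEC × q_m = 21.5 × 28.4545 = 611.7718.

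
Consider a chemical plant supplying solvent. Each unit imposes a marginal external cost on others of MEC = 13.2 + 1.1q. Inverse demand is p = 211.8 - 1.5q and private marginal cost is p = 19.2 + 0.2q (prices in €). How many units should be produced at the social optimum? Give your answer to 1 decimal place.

Social marginal cost = private MC + MEC = 32.4 + 1.3q.
Set SMC = demand: 32.4 + 1.3q = 211.8 - 1.5q → q* = 64.0714.

q* = 64.1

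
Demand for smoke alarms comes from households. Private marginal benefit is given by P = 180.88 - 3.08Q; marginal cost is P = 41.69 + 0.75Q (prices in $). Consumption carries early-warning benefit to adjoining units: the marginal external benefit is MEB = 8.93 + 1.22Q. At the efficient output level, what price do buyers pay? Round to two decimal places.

Social marginal benefit = demand + MEB = 189.81 - 1.86Q.
Set SMB = MC: 189.81 - 1.86Q = 41.69 + 0.75Q → Q* = 56.7510.
Consumer price on the demand curve at Q*: 180.88 − 3.08×56.7510 = 6.0869.

P = $6.09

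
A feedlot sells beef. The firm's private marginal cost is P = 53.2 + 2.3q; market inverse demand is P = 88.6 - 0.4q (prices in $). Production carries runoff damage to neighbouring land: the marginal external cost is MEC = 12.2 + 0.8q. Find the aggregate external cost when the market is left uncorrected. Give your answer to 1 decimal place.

Market equilibrium (private): 53.2 + 2.3q = 88.6 - 0.4q → q_m = 13.1111.
Total external cost = ∫₀^{q_m} (12.2 + 0.8q) dq = 12.2×13.1111 + ½×0.8×13.1111² = 228.7158.

$228.7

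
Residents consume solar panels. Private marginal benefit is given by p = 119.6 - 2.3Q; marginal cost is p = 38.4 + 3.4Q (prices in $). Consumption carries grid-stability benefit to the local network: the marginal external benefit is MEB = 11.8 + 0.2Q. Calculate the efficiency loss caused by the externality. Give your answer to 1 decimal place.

DWL = $19.5

Market equilibrium (private): 38.4 + 3.4Q = 119.6 - 2.3Q → Q_m = 14.2456.
Social marginal benefit = demand + MEB = 131.4 - 2.1Q.
Set SMB = MC: 131.4 - 2.1Q = 38.4 + 3.4Q → Q* = 16.9091.
Between Q* and Q_m the wedge SMB − MC runs linearly from 0 to MEB(Q_m), so the loss is a triangle.
DWL = ½ × 2.6635 × 14.6491 = 19.5089.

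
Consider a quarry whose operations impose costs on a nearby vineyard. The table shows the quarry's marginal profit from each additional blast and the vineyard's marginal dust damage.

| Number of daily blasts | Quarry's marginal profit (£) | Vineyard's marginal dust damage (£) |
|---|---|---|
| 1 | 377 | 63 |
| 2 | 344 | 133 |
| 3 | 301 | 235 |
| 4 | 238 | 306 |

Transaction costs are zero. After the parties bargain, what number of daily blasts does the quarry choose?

3

Bargaining reaches the level where marginal profit last exceeds marginal dust damage.
That holds through level 3 (301 ≥ 235) but not at 4 (238 < 306).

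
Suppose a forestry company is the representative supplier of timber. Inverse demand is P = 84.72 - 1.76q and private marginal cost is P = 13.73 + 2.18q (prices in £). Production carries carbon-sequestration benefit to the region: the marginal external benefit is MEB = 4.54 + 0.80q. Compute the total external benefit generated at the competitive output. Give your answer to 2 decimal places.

£211.66

Market equilibrium (private): 13.73 + 2.18q = 84.72 - 1.76q → q_m = 18.0178.
Total external benefit = ∫₀^{q_m} (4.54 + 0.80q) dq = 4.54×18.0178 + ½×0.80×18.0178² = 211.6573.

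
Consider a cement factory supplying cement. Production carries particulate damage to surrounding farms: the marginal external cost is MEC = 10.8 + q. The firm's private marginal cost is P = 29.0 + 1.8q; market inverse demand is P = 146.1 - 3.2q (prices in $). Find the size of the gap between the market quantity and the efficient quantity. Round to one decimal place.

5.7 units

Market equilibrium (private): 29.0 + 1.8q = 146.1 - 3.2q → q_m = 23.4200.
Social marginal cost = private MC + MEC = 39.8 + 2.8q.
Set SMC = demand: 39.8 + 2.8q = 146.1 - 3.2q → q* = 17.7167.
Gap = |23.4200 − 17.7167| = 5.7033.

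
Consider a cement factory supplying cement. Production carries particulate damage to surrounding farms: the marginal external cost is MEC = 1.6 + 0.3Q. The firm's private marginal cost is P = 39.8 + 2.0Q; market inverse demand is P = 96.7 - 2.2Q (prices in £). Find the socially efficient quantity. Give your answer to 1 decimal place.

Social marginal cost = private MC + MEC = 41.4 + 2.3Q.
Set SMC = demand: 41.4 + 2.3Q = 96.7 - 2.2Q → Q* = 12.2889.

Q* = 12.3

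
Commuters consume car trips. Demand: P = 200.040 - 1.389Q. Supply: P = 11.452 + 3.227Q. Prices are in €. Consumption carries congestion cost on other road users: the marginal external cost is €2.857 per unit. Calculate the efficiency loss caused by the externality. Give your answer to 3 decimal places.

DWL = €0.884

Market equilibrium (private): 11.452 + 3.227Q = 200.040 - 1.389Q → Q_m = 40.8553.
Social marginal benefit = demand − MEC = 197.183 - 1.389Q.
Set SMB = MC: 197.183 - 1.389Q = 11.452 + 3.227Q → Q* = 40.2364.
Height of the DWL triangle at Q_m is MC(Q_m) − SMB(Q_m) = MEC(Q_m) = 2.8570.
DWL = ½ × 0.6189 × 2.8570 = 0.8841.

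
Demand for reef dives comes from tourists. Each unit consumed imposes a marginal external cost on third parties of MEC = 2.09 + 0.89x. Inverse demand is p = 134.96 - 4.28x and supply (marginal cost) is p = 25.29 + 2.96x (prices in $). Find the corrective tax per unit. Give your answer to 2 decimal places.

Social marginal benefit = demand − MEC = 132.87 - 5.17x.
Set SMB = MC: 132.87 - 5.17x = 25.29 + 2.96x → x* = 13.2325.
The Pigouvian tax equals MEC at x*: 2.09 + 0.89×13.2325 = 13.8669.

tax = $13.87 per unit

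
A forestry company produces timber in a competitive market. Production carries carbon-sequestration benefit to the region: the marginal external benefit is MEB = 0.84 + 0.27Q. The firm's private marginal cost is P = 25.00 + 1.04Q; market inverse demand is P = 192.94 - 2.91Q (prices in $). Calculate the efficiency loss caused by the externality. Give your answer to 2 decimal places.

DWL = $20.62

Market equilibrium (private): 25.00 + 1.04Q = 192.94 - 2.91Q → Q_m = 42.5165.
Social marginal cost = private MC − MEB = 24.16 + 0.77Q.
Set SMC = demand: 24.16 + 0.77Q = 192.94 - 2.91Q → Q* = 45.8641.
Height of the DWL triangle at Q_m is demand(Q_m) − SMC(Q_m) = MEB(Q_m) = 12.3194.
DWL = ½ × 3.3476 × 12.3194 = 20.6202.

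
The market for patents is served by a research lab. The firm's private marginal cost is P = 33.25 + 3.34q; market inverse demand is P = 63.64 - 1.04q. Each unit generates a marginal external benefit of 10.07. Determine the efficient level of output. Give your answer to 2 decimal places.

Social marginal cost = private MC − MEB = 23.18 + 3.34q.
Set SMC = demand: 23.18 + 3.34q = 63.64 - 1.04q → q* = 9.2374.

q* = 9.24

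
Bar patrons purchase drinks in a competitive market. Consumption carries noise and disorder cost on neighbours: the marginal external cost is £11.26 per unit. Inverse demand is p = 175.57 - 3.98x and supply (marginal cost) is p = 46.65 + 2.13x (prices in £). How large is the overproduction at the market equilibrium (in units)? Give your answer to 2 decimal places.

1.84 units

Market equilibrium (private): 46.65 + 2.13x = 175.57 - 3.98x → x_m = 21.0998.
Social marginal benefit = demand − MEC = 164.31 - 3.98x.
Set SMB = MC: 164.31 - 3.98x = 46.65 + 2.13x → x* = 19.2570.
Gap = |21.0998 − 19.2570| = 1.8428.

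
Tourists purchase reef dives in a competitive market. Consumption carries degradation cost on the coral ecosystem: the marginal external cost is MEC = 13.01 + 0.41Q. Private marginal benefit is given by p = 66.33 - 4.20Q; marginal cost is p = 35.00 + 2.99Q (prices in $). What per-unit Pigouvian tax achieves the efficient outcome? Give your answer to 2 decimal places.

Social marginal benefit = demand − MEC = 53.32 - 4.61Q.
Set SMB = MC: 53.32 - 4.61Q = 35.00 + 2.99Q → Q* = 2.4105.
The Pigouvian tax equals MEC at Q*: 13.01 + 0.41×2.4105 = 13.9983.

tax = $14.00 per unit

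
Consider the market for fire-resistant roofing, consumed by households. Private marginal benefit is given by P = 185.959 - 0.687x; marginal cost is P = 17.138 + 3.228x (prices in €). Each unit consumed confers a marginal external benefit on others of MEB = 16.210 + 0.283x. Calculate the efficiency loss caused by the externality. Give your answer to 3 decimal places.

DWL = €111.140

Market equilibrium (private): 17.138 + 3.228x = 185.959 - 0.687x → x_m = 43.1216.
Social marginal benefit = demand + MEB = 202.169 - 0.404x.
Set SMB = MC: 202.169 - 0.404x = 17.138 + 3.228x → x* = 50.9447.
Height of the DWL triangle at x_m is SMB(x_m) − MC(x_m) = MEB(x_m) = 28.4134.
DWL = ½ × 7.8231 × 28.4134 = 111.1404.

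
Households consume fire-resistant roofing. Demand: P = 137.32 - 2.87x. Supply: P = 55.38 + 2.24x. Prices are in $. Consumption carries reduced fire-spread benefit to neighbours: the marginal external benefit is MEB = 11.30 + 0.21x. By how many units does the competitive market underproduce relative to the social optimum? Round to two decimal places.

2.99 units

Market equilibrium (private): 55.38 + 2.24x = 137.32 - 2.87x → x_m = 16.0352.
Social marginal benefit = demand + MEB = 148.62 - 2.66x.
Set SMB = MC: 148.62 - 2.66x = 55.38 + 2.24x → x* = 19.0286.
Gap = |16.0352 − 19.0286| = 2.9934.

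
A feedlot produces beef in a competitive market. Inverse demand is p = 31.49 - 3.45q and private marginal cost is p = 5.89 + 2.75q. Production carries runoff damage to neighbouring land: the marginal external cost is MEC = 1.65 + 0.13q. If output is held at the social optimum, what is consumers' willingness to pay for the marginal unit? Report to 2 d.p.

Social marginal cost = private MC + MEC = 7.54 + 2.88q.
Set SMC = demand: 7.54 + 2.88q = 31.49 - 3.45q → q* = 3.7836.
Consumer price on the demand curve at q*: 31.49 − 3.45×3.7836 = 18.4366.

P = 18.44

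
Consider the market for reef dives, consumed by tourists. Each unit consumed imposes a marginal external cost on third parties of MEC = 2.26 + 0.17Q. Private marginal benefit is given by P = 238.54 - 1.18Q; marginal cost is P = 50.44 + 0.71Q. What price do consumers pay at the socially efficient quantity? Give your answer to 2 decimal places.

P = 132.09

Social marginal benefit = demand − MEC = 236.28 - 1.35Q.
Set SMB = MC: 236.28 - 1.35Q = 50.44 + 0.71Q → Q* = 90.2136.
Consumer price on the demand curve at Q*: 238.54 − 1.18×90.2136 = 132.0880.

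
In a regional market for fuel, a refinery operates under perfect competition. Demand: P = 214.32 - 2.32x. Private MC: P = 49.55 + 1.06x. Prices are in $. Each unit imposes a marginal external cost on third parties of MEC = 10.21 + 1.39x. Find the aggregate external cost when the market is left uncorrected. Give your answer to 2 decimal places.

Market equilibrium (private): 49.55 + 1.06x = 214.32 - 2.32x → x_m = 48.7485.
Total external cost = ∫₀^{x_m} (10.21 + 1.39x) dx = 10.21×48.7485 + ½×1.39×48.7485² = 2149.3315.

$2149.33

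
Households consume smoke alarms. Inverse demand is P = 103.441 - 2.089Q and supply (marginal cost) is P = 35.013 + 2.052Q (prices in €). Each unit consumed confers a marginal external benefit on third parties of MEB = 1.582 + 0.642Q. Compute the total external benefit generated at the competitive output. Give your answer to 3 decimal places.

Market equilibrium (private): 35.013 + 2.052Q = 103.441 - 2.089Q → Q_m = 16.5245.
Total external benefit = ∫₀^{Q_m} (1.582 + 0.642Q) dQ = 1.582×16.5245 + ½×0.642×16.5245² = 113.7937.

€113.794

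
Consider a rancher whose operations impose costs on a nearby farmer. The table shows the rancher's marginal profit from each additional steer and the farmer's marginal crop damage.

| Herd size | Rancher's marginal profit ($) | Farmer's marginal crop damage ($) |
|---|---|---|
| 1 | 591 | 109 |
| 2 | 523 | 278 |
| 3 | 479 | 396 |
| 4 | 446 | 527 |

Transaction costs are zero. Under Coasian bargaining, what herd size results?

3

Bargaining reaches the level where marginal profit last exceeds marginal crop damage.
That holds through level 3 (479 ≥ 396) but not at 4 (446 < 527).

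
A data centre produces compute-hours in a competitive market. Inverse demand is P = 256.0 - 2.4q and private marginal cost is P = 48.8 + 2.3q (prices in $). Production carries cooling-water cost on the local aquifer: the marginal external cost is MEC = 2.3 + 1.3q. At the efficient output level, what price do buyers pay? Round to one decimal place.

P = $174.0

Social marginal cost = private MC + MEC = 51.1 + 3.6q.
Set SMC = demand: 51.1 + 3.6q = 256.0 - 2.4q → q* = 34.1500.
Consumer price on the demand curve at q*: 256.0 − 2.4×34.1500 = 174.0400.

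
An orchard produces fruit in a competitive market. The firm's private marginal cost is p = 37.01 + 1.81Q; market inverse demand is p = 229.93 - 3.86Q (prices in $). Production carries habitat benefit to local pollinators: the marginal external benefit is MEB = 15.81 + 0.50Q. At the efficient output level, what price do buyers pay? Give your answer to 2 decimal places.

P = $74.09

Social marginal cost = private MC − MEB = 21.20 + 1.31Q.
Set SMC = demand: 21.20 + 1.31Q = 229.93 - 3.86Q → Q* = 40.3733.
Consumer price on the demand curve at Q*: 229.93 − 3.86×40.3733 = 74.0891.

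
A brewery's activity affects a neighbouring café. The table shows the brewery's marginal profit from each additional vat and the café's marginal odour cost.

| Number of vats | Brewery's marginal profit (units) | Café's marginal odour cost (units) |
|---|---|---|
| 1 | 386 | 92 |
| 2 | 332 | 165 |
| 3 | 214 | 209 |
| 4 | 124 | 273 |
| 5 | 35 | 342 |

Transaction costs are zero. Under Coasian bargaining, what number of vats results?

Bargaining reaches the level where marginal profit last exceeds marginal odour cost.
That holds through level 3 (214 ≥ 209) but not at 4 (124 < 273).

3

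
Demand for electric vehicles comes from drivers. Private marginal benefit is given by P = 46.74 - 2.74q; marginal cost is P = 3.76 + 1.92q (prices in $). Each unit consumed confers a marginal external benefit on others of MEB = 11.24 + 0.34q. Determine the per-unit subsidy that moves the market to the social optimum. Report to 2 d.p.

Social marginal benefit = demand + MEB = 57.98 - 2.40q.
Set SMB = MC: 57.98 - 2.40q = 3.76 + 1.92q → q* = 12.5509.
The Pigouvian subsidy equals MEB at q*: 11.24 + 0.34×12.5509 = 15.5073.

subsidy = $15.51 per unit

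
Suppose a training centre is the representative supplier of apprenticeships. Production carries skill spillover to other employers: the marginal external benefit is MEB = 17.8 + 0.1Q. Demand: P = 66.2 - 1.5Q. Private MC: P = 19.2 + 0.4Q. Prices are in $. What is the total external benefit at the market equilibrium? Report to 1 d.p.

Market equilibrium (private): 19.2 + 0.4Q = 66.2 - 1.5Q → Q_m = 24.7368.
Total external benefit = ∫₀^{Q_m} (17.8 + 0.1Q) dQ = 17.8×24.7368 + ½×0.1×24.7368² = 470.9105.

$470.9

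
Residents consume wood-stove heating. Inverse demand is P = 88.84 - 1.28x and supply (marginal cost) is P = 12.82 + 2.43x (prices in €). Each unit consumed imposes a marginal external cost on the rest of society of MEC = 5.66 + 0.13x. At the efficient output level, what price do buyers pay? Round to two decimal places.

P = €65.39

Social marginal benefit = demand − MEC = 83.18 - 1.41x.
Set SMB = MC: 83.18 - 1.41x = 12.82 + 2.43x → x* = 18.3229.
Consumer price on the demand curve at x*: 88.84 − 1.28×18.3229 = 65.3867.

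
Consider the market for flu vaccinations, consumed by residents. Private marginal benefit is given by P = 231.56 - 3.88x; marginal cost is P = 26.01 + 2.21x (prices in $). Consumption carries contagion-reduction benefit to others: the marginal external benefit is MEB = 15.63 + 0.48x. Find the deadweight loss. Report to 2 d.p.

DWL = $90.30

Market equilibrium (private): 26.01 + 2.21x = 231.56 - 3.88x → x_m = 33.7521.
Social marginal benefit = demand + MEB = 247.19 - 3.40x.
Set SMB = MC: 247.19 - 3.40x = 26.01 + 2.21x → x* = 39.4260.
Height of the DWL triangle at x_m is SMB(x_m) − MC(x_m) = MEB(x_m) = 31.8310.
DWL = ½ × 5.6739 × 31.8310 = 90.3030.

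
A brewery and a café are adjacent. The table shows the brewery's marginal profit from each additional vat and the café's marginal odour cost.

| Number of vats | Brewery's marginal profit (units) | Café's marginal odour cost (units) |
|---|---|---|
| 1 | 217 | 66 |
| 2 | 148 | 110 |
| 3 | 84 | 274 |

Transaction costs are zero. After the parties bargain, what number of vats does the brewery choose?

2

Bargaining reaches the level where marginal profit last exceeds marginal odour cost.
That holds through level 2 (148 ≥ 110) but not at 3 (84 < 274).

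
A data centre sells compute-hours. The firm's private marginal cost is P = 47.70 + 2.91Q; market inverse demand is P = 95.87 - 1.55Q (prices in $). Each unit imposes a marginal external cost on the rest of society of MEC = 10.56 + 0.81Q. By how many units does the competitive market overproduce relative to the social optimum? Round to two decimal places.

Market equilibrium (private): 47.70 + 2.91Q = 95.87 - 1.55Q → Q_m = 10.8004.
Social marginal cost = private MC + MEC = 58.26 + 3.72Q.
Set SMC = demand: 58.26 + 3.72Q = 95.87 - 1.55Q → Q* = 7.1366.
Gap = |10.8004 − 7.1366| = 3.6638.

3.66 units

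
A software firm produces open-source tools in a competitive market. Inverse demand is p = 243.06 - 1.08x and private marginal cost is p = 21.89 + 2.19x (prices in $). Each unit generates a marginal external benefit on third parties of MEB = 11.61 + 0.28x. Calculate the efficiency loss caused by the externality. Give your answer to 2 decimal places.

Market equilibrium (private): 21.89 + 2.19x = 243.06 - 1.08x → x_m = 67.6361.
Social marginal cost = private MC − MEB = 10.28 + 1.91x.
Set SMC = demand: 10.28 + 1.91x = 243.06 - 1.08x → x* = 77.8528.
Between x* and x_m the wedge demand − SMC runs linearly from 0 to MEB(x_m), so the loss is a triangle.
DWL = ½ × 10.2167 × 30.5481 = 156.0504.

DWL = $156.05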